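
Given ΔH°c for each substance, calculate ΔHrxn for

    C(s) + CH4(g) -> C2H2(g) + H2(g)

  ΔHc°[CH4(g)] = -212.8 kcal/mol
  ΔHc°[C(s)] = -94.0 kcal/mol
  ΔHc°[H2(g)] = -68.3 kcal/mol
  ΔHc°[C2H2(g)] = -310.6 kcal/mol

ΔHrxn = 72.1 kcal/mol

Using ΔH = Σ nΔHc°(reactants) − Σ nΔHc°(products):
= [1·(-94.0) + 1·(-212.8)] − [1·(-310.6) + 1·(-68.3)]
= 72.1 kcal/mol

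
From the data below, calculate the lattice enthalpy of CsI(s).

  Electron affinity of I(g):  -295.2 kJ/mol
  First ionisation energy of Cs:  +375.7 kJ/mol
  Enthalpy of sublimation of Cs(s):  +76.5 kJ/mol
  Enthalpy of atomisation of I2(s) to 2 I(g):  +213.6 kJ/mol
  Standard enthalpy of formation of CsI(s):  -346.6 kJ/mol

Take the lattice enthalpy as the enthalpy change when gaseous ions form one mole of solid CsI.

U = -610.4 kJ/mol

ΔHf° = 1·ΔHsub + 1·(ΣIE) + 1/2·D(I2) + 1·EA + U
-346.6 = 1·(+76.5) + 1·(+375.7) + 1/2·(+213.6) + 1·(-295.2) + U
U = -346.6 − (+263.8) = -610.4 kJ/mol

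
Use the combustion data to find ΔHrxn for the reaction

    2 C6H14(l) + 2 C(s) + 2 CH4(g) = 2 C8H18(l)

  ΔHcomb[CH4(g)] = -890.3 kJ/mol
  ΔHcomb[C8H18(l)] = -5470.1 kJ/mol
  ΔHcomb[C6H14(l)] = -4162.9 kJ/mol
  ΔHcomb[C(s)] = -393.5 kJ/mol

With combustion enthalpies, reactants minus products:
= [2·(-4162.9) + 2·(-393.5) + 2·(-890.3)] − [2·(-5470.1)]
= 46.8 kJ/mol

ΔHrxn = 46.8 kJ/mol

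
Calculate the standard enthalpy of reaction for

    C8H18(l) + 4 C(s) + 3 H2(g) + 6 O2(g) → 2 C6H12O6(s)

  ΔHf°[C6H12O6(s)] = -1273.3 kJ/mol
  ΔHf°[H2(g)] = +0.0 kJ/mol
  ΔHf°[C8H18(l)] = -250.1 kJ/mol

Products: 2·(-1273.3) = -2546.6
Reactants: 1·(-250.1) + 4·(+0.0) + 3·(+0.0) + 6·(+0.0) = -250.1
ΔH° = (-2546.6) − (-250.1) = -2296.5 kJ/mol

ΔH° = -2296.5 kJ/mol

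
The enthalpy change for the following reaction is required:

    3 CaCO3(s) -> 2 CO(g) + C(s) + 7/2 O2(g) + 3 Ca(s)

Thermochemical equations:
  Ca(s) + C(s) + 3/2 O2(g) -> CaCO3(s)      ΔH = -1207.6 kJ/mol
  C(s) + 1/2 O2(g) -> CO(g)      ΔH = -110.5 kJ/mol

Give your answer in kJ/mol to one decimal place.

equation 1 reversed and × 3: (-3)·(-1207.6) = +3622.8 kJ/mol
equation 2 × 2: (2)·(-110.5) = -221.0 kJ/mol
Combining the equations, ΔH = (+3622.8) + (-221.0) = 3401.8 kJ/mol

ΔH = 3401.8 kJ/mol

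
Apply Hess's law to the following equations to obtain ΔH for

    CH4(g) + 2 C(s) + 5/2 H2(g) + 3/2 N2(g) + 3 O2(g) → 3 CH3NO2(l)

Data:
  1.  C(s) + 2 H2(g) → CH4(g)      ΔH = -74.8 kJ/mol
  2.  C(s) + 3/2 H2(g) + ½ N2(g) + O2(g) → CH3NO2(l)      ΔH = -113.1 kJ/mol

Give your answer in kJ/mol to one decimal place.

eq. 1 reversed: +74.8 kJ/mol
eq. 2 × 3: (3)·(-113.1) = -339.3 kJ/mol
ΔH = (-1)·(-74.8) + (3)·(-113.1) = -264.5 kJ/mol

ΔH = -264.5 kJ/mol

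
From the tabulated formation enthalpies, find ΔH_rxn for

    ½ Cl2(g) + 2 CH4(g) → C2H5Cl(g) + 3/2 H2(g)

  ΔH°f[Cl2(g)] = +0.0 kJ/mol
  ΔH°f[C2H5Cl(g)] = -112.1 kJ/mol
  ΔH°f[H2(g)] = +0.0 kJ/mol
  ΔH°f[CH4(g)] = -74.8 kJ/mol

Products: 1·(-112.1) + 3/2·(+0.0) = -112.1
Reactants: 1/2·(+0.0) + 2·(-74.8) = -149.6
ΔH_rxn = (-112.1) − (-149.6) = 37.5 kJ/mol

ΔH_rxn = 37.5 kJ/mol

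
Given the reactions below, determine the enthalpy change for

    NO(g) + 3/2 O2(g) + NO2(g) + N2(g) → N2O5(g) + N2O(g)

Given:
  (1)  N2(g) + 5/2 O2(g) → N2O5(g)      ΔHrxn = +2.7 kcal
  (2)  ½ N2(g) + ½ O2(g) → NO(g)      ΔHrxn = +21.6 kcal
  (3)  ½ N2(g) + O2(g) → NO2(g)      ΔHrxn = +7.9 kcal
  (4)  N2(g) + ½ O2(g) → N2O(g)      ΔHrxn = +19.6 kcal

ΔHrxn = -7.2 kcal

(1) as written (N2O5(g) already on the product side): +2.7 kcal
(2) reversed (NO(g) must end up as a reactant): -21.6 kcal
(3) reversed (reverse to put NO2(g) on the reactant side): -7.9 kcal
(4) as written (N2O(g) already on the product side): +19.6 kcal
ΔHrxn = (+2.7) + (-21.6) + (-7.9) + (+19.6) = -7.2 kcal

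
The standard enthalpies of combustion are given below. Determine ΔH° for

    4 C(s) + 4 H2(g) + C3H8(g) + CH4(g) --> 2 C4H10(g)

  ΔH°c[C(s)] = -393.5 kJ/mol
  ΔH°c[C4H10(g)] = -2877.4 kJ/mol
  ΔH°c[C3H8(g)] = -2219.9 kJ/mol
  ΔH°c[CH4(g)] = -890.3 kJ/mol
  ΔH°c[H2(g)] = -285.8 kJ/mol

ΔH° = -72.6 kJ/mol

With combustion enthalpies, reactants minus products:
= [4·(-393.5) + 4·(-285.8) + 1·(-2219.9) + 1·(-890.3)] − [2·(-2877.4)]
= -72.6 kJ/mol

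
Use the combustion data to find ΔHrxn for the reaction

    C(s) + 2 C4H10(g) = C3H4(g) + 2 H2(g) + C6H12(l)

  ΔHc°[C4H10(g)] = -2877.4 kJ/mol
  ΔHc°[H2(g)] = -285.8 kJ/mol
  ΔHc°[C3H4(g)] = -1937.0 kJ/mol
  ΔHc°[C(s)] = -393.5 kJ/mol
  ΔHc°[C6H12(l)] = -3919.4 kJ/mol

ΔHrxn = 279.7 kJ/mol

Using ΔH = Σ nΔHc°(reactants) − Σ nΔHc°(products):
= [1·(-393.5) + 2·(-2877.4)] − [1·(-1937.0) + 2·(-285.8) + 1·(-3919.4)]
= 279.7 kJ/mol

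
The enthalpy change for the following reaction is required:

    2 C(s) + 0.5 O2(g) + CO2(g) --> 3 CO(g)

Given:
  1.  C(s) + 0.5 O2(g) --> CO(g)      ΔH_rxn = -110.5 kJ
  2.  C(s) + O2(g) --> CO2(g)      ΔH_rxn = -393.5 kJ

ΔH_rxn = 62.0 kJ

eq. 1 × 3: (3)·(-110.5) = -331.5 kJ
eq. 2 reversed: +393.5 kJ
ΔH_rxn = (-331.5) + (+393.5) = 62.0 kJ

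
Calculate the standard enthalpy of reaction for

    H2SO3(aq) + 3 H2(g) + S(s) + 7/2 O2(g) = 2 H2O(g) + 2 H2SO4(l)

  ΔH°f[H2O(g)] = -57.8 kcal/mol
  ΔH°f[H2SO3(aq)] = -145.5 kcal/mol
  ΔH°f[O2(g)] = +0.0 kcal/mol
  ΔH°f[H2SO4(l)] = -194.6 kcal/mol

ΔH°rxn = Σ nΔHf°(products) − Σ nΔHf°(reactants).
Products: 2·(-57.8) + 2·(-194.6) = -504.8
Reactants: 1·(-145.5) + 3·(+0.0) + 1·(+0.0) + 7/2·(+0.0) = -145.5
ΔHrxn = (-504.8) − (-145.5) = -359.3 kcal/mol

ΔHrxn = -359.3 kcal/mol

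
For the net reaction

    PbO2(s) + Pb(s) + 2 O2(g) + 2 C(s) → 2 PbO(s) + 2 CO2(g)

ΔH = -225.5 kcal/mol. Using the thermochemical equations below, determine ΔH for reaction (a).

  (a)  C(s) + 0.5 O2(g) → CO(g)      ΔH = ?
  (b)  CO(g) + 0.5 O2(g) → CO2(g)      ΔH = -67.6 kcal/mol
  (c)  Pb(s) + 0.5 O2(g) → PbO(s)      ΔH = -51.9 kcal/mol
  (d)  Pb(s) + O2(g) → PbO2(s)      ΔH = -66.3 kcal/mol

ΔH = -26.4 kcal/mol

(a) × 2 (×2 to match 2 C(s) in the target): contributes 2·x
(b) × 2 (×2 to match 2 CO2(g) in the target): (2)·(-67.6) = -135.2 kcal/mol
(c) × 2 (scale by 2 for the 2 PbO(s)): (2)·(-51.9) = -103.8 kcal/mol
(d) reversed (reverse to put PbO2(s) on the reactant side): +66.3 kcal/mol
-225.5 = (-135.2) + (-103.8) + (+66.3) + 2·x
x = (-225.5 − (-172.7)) / (2) = -26.4 kcal/mol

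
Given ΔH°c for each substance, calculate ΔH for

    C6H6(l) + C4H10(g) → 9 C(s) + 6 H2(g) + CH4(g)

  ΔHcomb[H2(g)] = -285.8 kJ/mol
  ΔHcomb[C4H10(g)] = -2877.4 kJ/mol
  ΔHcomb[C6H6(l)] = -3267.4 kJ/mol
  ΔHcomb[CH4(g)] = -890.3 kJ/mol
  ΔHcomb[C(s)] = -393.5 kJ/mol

With combustion enthalpies, reactants minus products:
= [1·(-3267.4) + 1·(-2877.4)] − [9·(-393.5) + 6·(-285.8) + 1·(-890.3)]
= 1.8 kJ/mol

ΔH = 1.8 kJ/mol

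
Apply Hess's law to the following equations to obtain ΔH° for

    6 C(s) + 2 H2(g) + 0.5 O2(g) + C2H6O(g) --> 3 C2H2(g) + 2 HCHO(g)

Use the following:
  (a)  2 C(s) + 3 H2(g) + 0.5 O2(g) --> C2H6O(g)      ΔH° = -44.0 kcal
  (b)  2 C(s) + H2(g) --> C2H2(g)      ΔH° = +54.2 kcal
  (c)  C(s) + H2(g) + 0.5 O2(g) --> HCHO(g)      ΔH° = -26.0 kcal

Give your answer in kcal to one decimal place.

(a) reversed: +44.0 kcal
(b) × 3: (3)·(+54.2) = +162.6 kcal
(c) × 2: (2)·(-26.0) = -52.0 kcal
Combining the equations, ΔH° = (-1)·(-44.0) + (3)·(+54.2) + (2)·(-26.0) = 154.6 kcal

ΔH° = 154.6 kcal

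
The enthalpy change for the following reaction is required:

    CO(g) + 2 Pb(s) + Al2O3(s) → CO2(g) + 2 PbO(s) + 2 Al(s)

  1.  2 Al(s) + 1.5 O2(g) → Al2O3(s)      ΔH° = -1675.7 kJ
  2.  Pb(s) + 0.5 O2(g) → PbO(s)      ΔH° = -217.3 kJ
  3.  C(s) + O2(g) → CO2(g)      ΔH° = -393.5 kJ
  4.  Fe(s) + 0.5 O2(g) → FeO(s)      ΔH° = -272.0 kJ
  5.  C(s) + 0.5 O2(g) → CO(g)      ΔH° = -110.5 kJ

eq. 1 reversed: +1675.7 kJ
eq. 2 × 2: (2)·(-217.3) = -434.6 kJ
eq. 3 as written: -393.5 kJ
eq. 4: not needed.
eq. 5 reversed: +110.5 kJ
Since enthalpy is a state function, ΔH° = (+1675.7) + (-434.6) + (-393.5) + (+110.5) = 958.1 kJ

ΔH° = 958.1 kJ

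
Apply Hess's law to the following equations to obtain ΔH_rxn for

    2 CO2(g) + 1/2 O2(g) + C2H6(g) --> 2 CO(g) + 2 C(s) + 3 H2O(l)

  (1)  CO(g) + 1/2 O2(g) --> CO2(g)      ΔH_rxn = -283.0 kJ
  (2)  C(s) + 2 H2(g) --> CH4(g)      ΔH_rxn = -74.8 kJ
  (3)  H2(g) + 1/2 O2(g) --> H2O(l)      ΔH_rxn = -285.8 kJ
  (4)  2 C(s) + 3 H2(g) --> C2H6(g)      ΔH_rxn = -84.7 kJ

(1) reversed and × 2: (-2)·(-283.0) = +566.0 kJ
(2): not needed.
(3) × 3: (3)·(-285.8) = -857.4 kJ
(4) reversed: +84.7 kJ
By Hess's law, ΔH_rxn = (+566.0) + (-857.4) + (+84.7) = -206.7 kJ

ΔH_rxn = -206.7 kJ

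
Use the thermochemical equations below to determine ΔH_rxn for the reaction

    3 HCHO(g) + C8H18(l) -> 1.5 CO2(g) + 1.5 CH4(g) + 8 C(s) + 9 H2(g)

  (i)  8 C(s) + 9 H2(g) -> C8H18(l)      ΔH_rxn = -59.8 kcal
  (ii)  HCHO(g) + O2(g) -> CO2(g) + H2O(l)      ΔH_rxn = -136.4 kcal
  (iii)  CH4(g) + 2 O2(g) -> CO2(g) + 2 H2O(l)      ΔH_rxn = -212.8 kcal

(i) reversed (C8H18(l) must end up as a reactant): +59.8 kcal
(ii) × 3 (×3 to match 3 HCHO(g) in the target): (3)·(-136.4) = -409.2 kcal
(iii) reversed and × 3/2 (CH4(g) must end up as a product; scale by 3/2 for the 3/2 CH4(g)): (-3/2)·(-212.8) = +319.2 kcal
Summing the manipulated equations, ΔH_rxn = (+59.8) + (-409.2) + (+319.2) = -30.2 kcal

ΔH_rxn = -30.2 kcal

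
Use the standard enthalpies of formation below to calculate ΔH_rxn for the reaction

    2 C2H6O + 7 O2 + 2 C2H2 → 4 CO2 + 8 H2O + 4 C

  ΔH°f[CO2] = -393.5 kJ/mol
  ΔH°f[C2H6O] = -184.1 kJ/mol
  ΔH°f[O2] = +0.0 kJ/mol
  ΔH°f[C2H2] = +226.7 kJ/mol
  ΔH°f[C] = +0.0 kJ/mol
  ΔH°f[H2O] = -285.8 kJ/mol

ΔH°rxn = Σ nΔHf°(products) − Σ nΔHf°(reactants).
Products: 4·(-393.5) + 8·(-285.8) + 4·(+0.0) = -3860.4
Reactants: 2·(-184.1) + 7·(+0.0) + 2·(+226.7) = +85.2
ΔH_rxn = (-3860.4) − (+85.2) = -3945.6 kJ/mol

ΔH_rxn = -3945.6 kJ/mol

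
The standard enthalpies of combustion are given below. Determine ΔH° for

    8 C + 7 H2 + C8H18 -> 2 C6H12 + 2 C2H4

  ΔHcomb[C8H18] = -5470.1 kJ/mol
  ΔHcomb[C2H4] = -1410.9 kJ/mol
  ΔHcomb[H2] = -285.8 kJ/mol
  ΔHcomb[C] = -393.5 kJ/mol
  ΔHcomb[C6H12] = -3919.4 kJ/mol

ΔH° = 41.9 kJ/mol

With combustion enthalpies, reactants minus products:
= [8·(-393.5) + 7·(-285.8) + 1·(-5470.1)] − [2·(-3919.4) + 2·(-1410.9)]
= 41.9 kJ/mol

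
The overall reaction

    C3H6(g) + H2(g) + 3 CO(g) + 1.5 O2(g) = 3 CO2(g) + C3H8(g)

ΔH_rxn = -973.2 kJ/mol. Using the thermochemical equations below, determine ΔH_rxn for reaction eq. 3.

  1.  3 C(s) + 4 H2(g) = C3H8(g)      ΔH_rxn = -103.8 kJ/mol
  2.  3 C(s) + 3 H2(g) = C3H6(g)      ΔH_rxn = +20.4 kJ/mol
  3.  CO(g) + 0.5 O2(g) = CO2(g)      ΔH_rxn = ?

eq. 1 as written: -103.8 kJ/mol
eq. 2 reversed: -20.4 kJ/mol
eq. 3 × 3: contributes 3·x
-973.2 = (-103.8) + (-20.4) + 3·x
x = (-973.2 − (-124.2)) / (3) = -283.0 kJ/mol

ΔH_rxn = -283.0 kJ/mol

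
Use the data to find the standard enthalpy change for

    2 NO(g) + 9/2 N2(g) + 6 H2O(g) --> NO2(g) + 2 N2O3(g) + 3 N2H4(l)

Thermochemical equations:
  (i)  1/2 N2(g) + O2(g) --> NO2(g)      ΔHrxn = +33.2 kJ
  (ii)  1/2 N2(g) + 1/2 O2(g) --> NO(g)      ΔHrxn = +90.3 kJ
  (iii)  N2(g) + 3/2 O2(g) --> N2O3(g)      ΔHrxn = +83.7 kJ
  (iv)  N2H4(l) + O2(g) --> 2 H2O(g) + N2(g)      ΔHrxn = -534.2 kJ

(i) as written: +33.2 kJ
(ii) reversed and × 2: (-2)·(+90.3) = -180.6 kJ
(iii) × 2: (2)·(+83.7) = +167.4 kJ
(iv) reversed and × 3: (-3)·(-534.2) = +1602.6 kJ
By Hess's law, ΔHrxn = (1)·(+33.2) + (-2)·(+90.3) + (2)·(+83.7) + (-3)·(-534.2) = 1622.6 kJ

ΔHrxn = 1622.6 kJ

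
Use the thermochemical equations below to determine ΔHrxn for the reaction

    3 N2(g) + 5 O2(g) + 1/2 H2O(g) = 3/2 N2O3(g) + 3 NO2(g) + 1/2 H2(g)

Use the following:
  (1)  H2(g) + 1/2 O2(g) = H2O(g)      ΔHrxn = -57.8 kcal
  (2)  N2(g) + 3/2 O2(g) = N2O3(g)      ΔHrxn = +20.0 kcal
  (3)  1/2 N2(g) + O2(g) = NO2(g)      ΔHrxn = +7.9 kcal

(1) reversed and × 1/2 (reverse to put H2O(g) on the reactant side; scale by 1/2 for the 1/2 H2O(g)): (-1/2)·(-57.8) = +28.9 kcal
(2) × 3/2 (×3/2 to match 3/2 N2O3(g) in the target): (3/2)·(+20.0) = +30.0 kcal
(3) × 3 (scale by 3 for the 3 NO2(g)): (3)·(+7.9) = +23.7 kcal
ΔHrxn = (-1/2)·(-57.8) + (3/2)·(+20.0) + (3)·(+7.9) = 82.6 kcal

ΔHrxn = 82.6 kcal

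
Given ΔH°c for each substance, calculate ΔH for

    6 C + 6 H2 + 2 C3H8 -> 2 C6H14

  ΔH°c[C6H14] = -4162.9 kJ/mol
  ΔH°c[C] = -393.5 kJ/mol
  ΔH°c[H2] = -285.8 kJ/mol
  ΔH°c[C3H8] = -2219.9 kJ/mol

ΔH = -189.8 kJ/mol

Using ΔH = Σ nΔHc°(reactants) − Σ nΔHc°(products):
= [6·(-393.5) + 6·(-285.8) + 2·(-2219.9)] − [2·(-4162.9)]
= -189.8 kJ/mol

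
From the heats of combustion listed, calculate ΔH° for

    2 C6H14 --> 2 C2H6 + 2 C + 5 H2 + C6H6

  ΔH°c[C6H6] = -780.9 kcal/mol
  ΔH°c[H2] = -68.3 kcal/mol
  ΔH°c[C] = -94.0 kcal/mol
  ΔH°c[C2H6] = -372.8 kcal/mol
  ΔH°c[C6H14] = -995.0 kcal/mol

Using ΔH = Σ nΔHc°(reactants) − Σ nΔHc°(products):
= [2·(-995.0)] − [2·(-372.8) + 2·(-94.0) + 5·(-68.3) + 1·(-780.9)]
= 66.0 kcal/mol

ΔH° = 66.0 kcal/mol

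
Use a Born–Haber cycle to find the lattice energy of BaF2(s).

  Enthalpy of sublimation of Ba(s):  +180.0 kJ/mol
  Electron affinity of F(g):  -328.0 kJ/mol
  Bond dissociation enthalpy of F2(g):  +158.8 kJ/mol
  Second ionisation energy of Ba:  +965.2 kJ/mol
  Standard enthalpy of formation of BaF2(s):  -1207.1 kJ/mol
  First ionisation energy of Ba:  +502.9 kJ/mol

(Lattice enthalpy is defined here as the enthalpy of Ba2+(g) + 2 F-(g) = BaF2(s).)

U = -2358.0 kJ/mol

ΔHf° = 1·ΔHsub + 1·(ΣIE) + 1·D(F2) + 2·EA + U
-1207.1 = 1·(+180.0) + 1·(+1468.1) + 1·(+158.8) + 2·(-328.0) + U
U = -1207.1 − (+1150.9) = -2358.0 kJ/mol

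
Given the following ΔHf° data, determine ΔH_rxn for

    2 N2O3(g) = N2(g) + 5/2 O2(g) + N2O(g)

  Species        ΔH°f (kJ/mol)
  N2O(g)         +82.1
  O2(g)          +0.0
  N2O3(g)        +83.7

Products: 1·(+0.0) + 5/2·(+0.0) + 1·(+82.1) = +82.1
Reactants: 2·(+83.7) = +167.4
ΔH_rxn = (+82.1) − (+167.4) = -85.3 kJ/mol

ΔH_rxn = -85.3 kJ/mol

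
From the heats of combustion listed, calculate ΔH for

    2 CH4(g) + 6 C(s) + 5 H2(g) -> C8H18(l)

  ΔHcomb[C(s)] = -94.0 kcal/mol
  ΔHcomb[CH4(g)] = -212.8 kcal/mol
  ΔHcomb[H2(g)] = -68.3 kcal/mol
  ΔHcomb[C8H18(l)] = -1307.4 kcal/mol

ΔH = -23.7 kcal/mol

With combustion enthalpies, reactants minus products:
= [2·(-212.8) + 6·(-94.0) + 5·(-68.3)] − [1·(-1307.4)]
= -23.7 kcal/mol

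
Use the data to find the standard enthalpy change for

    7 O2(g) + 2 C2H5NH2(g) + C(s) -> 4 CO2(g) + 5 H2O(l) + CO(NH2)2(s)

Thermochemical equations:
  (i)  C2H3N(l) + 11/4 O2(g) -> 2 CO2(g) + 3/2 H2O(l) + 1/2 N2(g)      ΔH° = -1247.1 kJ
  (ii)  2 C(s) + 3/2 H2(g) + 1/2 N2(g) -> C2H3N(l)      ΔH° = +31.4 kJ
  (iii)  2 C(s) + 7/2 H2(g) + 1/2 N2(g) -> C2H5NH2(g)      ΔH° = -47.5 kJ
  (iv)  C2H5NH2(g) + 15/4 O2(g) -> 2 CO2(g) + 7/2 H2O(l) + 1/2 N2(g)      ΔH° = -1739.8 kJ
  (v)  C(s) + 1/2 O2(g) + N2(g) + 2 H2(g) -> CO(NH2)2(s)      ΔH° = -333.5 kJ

ΔH° = -3241.5 kJ

(i) as written: -1247.1 kJ
(ii) as written: +31.4 kJ
(iii) reversed: +47.5 kJ
(iv) as written: -1739.8 kJ
(v) as written: -333.5 kJ
Combining the equations, ΔH° = (1)·(-1247.1) + (1)·(+31.4) + (-1)·(-47.5) + (1)·(-1739.8) + (1)·(-333.5) = -3241.5 kJ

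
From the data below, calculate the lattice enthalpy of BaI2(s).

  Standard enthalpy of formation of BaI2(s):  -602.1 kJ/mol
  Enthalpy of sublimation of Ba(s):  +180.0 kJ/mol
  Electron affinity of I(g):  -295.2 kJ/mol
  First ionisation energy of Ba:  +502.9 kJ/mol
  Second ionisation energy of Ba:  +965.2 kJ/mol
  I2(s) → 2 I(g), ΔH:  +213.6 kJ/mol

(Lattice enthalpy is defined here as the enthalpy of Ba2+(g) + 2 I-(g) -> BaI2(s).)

ΔHf° = 1·ΔHsub + 1·(ΣIE) + 1·D(I2) + 2·EA + U
-602.1 = 1·(+180.0) + 1·(+1468.1) + 1·(+213.6) + 2·(-295.2) + U
U = -602.1 − (+1271.3) = -1873.4 kJ/mol

U = -1873.4 kJ/mol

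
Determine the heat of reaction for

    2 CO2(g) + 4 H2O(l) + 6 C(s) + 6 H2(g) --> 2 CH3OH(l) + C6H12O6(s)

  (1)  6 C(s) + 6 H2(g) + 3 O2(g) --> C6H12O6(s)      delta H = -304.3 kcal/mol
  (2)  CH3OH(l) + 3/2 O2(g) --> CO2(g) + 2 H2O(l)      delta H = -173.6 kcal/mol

(1) as written (C6H12O6(s) already on the product side): -304.3 kcal/mol
(2) reversed and × 2 (CH3OH(l) must end up as a product; ×2 to match 2 CH3OH(l) in the target): (-2)·(-173.6) = +347.2 kcal/mol
By Hess's law, delta H = (1)·(-304.3) + (-2)·(-173.6) = 42.9 kcal/mol

delta H = 42.9 kcal/mol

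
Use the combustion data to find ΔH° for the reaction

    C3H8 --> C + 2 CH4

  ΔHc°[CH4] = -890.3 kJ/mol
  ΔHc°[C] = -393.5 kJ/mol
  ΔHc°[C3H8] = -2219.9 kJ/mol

With combustion enthalpies, reactants minus products:
= [1·(-2219.9)] − [1·(-393.5) + 2·(-890.3)]
= -45.8 kJ/mol

ΔH° = -45.8 kJ/mol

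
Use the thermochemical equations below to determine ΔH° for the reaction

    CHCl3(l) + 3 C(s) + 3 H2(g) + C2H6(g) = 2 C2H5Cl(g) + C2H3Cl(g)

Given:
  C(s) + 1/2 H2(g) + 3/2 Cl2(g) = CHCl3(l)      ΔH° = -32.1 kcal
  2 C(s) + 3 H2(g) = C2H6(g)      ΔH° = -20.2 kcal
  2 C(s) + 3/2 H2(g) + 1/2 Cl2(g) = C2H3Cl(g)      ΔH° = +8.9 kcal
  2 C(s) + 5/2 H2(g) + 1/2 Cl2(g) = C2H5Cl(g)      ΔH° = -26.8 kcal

equation 1 reversed: +32.1 kcal
equation 2 reversed: +20.2 kcal
equation 3 as written: +8.9 kcal
equation 4 × 2: (2)·(-26.8) = -53.6 kcal
Combining the equations, ΔH° = (-1)·(-32.1) + (-1)·(-20.2) + (1)·(+8.9) + (2)·(-26.8) = 7.6 kcal

ΔH° = 7.6 kcal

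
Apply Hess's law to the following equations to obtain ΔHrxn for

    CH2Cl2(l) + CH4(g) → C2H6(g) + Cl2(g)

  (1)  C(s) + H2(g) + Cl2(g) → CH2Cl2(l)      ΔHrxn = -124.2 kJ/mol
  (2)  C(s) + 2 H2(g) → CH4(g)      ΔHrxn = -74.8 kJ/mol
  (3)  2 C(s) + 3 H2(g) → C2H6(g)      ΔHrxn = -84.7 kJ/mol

(1) reversed: +124.2 kJ/mol
(2) reversed: +74.8 kJ/mol
(3) as written: -84.7 kJ/mol
ΔHrxn = (+124.2) + (+74.8) + (-84.7) = 114.3 kJ/mol

ΔHrxn = 114.3 kJ/mol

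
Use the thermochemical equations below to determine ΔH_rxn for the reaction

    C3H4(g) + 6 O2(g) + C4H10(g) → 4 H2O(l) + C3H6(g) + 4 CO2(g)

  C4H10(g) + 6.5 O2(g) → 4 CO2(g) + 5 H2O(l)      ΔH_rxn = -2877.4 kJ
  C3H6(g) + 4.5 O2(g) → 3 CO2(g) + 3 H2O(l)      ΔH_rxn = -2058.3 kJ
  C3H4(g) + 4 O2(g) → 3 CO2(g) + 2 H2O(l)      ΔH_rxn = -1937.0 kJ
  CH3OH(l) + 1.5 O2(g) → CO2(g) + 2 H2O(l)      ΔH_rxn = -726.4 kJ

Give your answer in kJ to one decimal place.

ΔH_rxn = -2756.1 kJ

equation 1 as written: -2877.4 kJ
equation 2 reversed: +2058.3 kJ
equation 3 as written: -1937.0 kJ
equation 4: not needed.
Summing the manipulated equations, ΔH_rxn = (-2877.4) + (+2058.3) + (-1937.0) = -2756.1 kJ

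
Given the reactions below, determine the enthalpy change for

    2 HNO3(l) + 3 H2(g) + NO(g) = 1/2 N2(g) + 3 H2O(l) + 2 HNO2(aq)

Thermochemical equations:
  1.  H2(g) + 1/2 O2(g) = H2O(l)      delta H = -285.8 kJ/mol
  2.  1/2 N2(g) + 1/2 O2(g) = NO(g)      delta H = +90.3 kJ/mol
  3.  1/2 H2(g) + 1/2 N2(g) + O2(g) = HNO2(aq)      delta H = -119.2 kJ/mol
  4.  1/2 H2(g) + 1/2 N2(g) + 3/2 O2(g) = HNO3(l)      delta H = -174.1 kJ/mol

delta H = -837.9 kJ/mol

eq. 1 × 3: (3)·(-285.8) = -857.4 kJ/mol
eq. 2 reversed: -90.3 kJ/mol
eq. 3 × 2: (2)·(-119.2) = -238.4 kJ/mol
eq. 4 reversed and × 2: (-2)·(-174.1) = +348.2 kJ/mol
Combining the equations, delta H = (-857.4) + (-90.3) + (-238.4) + (+348.2) = -837.9 kJ/mol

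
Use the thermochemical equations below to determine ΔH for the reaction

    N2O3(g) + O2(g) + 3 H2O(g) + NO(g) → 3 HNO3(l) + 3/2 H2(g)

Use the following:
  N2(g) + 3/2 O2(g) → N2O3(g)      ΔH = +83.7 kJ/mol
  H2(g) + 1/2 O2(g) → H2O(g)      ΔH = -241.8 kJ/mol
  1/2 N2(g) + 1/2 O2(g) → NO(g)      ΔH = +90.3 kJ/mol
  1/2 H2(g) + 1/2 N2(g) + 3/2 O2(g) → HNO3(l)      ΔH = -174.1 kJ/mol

ΔH = 29.1 kJ/mol

equation 1 reversed (N2O3(g) must end up as a reactant): -83.7 kJ/mol
equation 2 reversed and × 3 (reverse to put H2O(g) on the reactant side; scale by 3 for the 3 H2O(g)): (-3)·(-241.8) = +725.4 kJ/mol
equation 3 reversed (NO(g) must end up as a reactant): -90.3 kJ/mol
equation 4 × 3 (×3 to match 3 HNO3(l) in the target): (3)·(-174.1) = -522.3 kJ/mol
ΔH = (-1)·(+83.7) + (-3)·(-241.8) + (-1)·(+90.3) + (3)·(-174.1) = 29.1 kJ/mol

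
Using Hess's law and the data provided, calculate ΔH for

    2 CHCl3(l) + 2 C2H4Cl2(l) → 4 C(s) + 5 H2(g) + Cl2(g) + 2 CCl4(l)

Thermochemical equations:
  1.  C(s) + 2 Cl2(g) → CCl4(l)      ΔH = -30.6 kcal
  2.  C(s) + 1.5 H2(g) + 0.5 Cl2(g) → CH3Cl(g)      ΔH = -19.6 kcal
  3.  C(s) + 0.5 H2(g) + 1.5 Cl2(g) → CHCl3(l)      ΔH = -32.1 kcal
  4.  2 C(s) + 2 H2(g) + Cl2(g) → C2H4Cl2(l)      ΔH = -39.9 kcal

eq. 1 × 2 (scale by 2 for the 2 CCl4(l)): (2)·(-30.6) = -61.2 kcal
eq. 2: not needed (CH3Cl(g) appears nowhere else).
eq. 3 reversed and × 2 (CHCl3(l) must end up as a reactant; ×2 to match 2 CHCl3(l) in the target): (-2)·(-32.1) = +64.2 kcal
eq. 4 reversed and × 2 (reverse to put C2H4Cl2(l) on the reactant side; scale by 2 for the 2 C2H4Cl2(l)): (-2)·(-39.9) = +79.8 kcal
ΔH = (2)·(-30.6) + (-2)·(-32.1) + (-2)·(-39.9) = 82.8 kcal

ΔH = 82.8 kcal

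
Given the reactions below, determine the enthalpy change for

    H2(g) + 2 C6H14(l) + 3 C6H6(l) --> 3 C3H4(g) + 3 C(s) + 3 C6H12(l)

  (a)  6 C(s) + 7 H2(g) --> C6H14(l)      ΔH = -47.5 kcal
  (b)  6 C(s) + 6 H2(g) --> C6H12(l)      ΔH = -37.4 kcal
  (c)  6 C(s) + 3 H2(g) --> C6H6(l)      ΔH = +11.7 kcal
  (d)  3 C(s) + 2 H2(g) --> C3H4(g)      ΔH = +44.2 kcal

(a) reversed and × 2 (reverse to put C6H14(l) on the reactant side; scale by 2 for the 2 C6H14(l)): (-2)·(-47.5) = +95.0 kcal
(b) × 3 (scale by 3 for the 3 C6H12(l)): (3)·(-37.4) = -112.2 kcal
(c) reversed and × 3 (reverse to put C6H6(l) on the reactant side; scale by 3 for the 3 C6H6(l)): (-3)·(+11.7) = -35.1 kcal
(d) × 3 (scale by 3 for the 3 C3H4(g)): (3)·(+44.2) = +132.6 kcal
ΔH = (+95.0) + (-112.2) + (-35.1) + (+132.6) = 80.3 kcal

ΔH = 80.3 kcal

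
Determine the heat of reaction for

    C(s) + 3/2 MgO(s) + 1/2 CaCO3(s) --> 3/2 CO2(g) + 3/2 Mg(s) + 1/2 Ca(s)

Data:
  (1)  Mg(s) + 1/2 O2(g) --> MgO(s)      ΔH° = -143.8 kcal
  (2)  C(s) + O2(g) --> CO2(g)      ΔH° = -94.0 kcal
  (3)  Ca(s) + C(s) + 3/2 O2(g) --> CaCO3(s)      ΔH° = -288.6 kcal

(1) reversed and × 3/2: (-3/2)·(-143.8) = +215.7 kcal
(2) × 3/2: (3/2)·(-94.0) = -141.0 kcal
(3) reversed and × 1/2: (-1/2)·(-288.6) = +144.3 kcal
Combining the equations, ΔH° = (+215.7) + (-141.0) + (+144.3) = 219.0 kcal

ΔH° = 219.0 kcal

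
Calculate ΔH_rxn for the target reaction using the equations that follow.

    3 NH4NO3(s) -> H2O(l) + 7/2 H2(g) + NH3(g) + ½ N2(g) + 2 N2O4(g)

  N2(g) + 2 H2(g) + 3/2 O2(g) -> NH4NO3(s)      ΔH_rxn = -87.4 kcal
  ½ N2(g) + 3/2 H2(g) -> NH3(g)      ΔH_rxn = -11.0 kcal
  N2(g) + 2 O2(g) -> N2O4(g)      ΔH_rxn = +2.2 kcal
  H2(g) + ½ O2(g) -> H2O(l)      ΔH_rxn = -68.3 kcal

equation 1 reversed and × 3 (NH4NO3(s) must end up as a reactant; scale by 3 for the 3 NH4NO3(s)): (-3)·(-87.4) = +262.2 kcal
equation 2 as written (NH3(g) already on the product side): -11.0 kcal
equation 3 × 2 (×2 to match 2 N2O4(g) in the target): (2)·(+2.2) = +4.4 kcal
equation 4 as written (H2O(l) already on the product side): -68.3 kcal
Combining the equations, ΔH_rxn = (+262.2) + (-11.0) + (+4.4) + (-68.3) = 187.3 kcal

ΔH_rxn = 187.3 kcal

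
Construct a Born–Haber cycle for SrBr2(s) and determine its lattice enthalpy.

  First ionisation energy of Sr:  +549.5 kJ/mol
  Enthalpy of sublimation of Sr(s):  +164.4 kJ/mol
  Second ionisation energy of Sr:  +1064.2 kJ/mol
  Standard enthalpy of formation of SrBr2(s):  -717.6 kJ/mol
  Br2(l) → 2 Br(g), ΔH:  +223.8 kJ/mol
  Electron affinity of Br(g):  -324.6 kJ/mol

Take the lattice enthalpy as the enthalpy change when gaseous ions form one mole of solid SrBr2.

U = -2070.3 kJ/mol

ΔHf° = 1·ΔHsub + 1·(ΣIE) + 1·D(Br2) + 2·EA + U
-717.6 = 1·(+164.4) + 1·(+1613.7) + 1·(+223.8) + 2·(-324.6) + U
U = -717.6 − (+1352.7) = -2070.3 kJ/mol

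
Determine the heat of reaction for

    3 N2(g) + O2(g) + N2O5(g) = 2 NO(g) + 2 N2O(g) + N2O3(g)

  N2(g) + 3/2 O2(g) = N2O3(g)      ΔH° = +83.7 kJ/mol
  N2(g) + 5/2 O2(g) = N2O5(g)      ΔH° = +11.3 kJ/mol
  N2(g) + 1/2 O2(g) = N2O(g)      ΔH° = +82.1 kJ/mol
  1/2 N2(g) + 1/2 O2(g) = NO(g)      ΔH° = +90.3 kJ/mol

ΔH° = 417.2 kJ/mol

equation 1 as written: +83.7 kJ/mol
equation 2 reversed: -11.3 kJ/mol
equation 3 × 2: (2)·(+82.1) = +164.2 kJ/mol
equation 4 × 2: (2)·(+90.3) = +180.6 kJ/mol
Combining the equations, ΔH° = (1)·(+83.7) + (-1)·(+11.3) + (2)·(+82.1) + (2)·(+90.3) = 417.2 kJ/mol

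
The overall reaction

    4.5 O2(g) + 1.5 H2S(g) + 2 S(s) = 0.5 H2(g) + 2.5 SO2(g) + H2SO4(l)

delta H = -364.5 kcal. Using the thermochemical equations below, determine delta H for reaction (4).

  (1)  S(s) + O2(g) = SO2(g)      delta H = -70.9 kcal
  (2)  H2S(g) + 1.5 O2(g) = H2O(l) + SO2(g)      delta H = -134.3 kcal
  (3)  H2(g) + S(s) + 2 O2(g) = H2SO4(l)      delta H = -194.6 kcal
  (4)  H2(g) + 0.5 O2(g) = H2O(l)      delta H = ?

delta H = -68.3 kcal

(1) as written: -70.9 kcal
(2) × 3/2 (scale by 3/2 for the 3/2 H2S(g)): (3/2)·(-134.3) = -201.45 kcal
(3) as written (H2SO4(l) already on the product side): -194.6 kcal
(4) reversed and × 3/2: contributes −3/2·x
-364.5 = (-70.9) + (-201.45) + (-194.6) − 3/2·x
x = (-364.5 − (-466.95)) / (-3/2) = -68.3 kcal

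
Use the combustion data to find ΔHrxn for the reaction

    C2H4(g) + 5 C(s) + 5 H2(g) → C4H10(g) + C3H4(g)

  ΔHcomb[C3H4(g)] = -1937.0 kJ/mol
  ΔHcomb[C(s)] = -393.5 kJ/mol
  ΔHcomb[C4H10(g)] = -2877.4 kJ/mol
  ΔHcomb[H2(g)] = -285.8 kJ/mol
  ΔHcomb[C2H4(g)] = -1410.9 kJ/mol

ΔHrxn = 7.0 kJ/mol

With combustion enthalpies, reactants minus products:
= [1·(-1410.9) + 5·(-393.5) + 5·(-285.8)] − [1·(-2877.4) + 1·(-1937.0)]
= 7.0 kJ/mol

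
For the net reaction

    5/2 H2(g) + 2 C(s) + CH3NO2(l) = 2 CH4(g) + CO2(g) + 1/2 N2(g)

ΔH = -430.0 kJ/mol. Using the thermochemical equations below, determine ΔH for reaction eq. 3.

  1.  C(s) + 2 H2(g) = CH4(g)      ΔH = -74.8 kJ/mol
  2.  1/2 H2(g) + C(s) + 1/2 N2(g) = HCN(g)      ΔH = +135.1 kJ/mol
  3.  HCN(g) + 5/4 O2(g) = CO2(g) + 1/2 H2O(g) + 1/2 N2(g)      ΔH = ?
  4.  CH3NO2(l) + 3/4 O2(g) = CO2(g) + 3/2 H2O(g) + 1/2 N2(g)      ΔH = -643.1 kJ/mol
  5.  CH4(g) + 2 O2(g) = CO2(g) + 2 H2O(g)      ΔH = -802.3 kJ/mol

ΔH = -649.5 kJ/mol

eq. 1 as written: -74.8 kJ/mol
eq. 2 as written: +135.1 kJ/mol
eq. 3 as written: contributes x
eq. 4 as written (CH3NO2(l) already on the reactant side): -643.1 kJ/mol
eq. 5 reversed: +802.3 kJ/mol
-430.0 = (-74.8) + (+135.1) + (-643.1) + (+802.3) + x
x = (-430.0 − (+219.5)) / (1) = -649.5 kJ/mol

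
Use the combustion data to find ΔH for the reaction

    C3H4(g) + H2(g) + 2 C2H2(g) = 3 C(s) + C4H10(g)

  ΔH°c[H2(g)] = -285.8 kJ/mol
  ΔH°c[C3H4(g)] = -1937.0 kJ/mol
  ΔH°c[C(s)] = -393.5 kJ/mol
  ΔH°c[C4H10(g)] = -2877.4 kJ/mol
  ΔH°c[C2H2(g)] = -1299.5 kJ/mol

ΔH = -763.9 kJ/mol

Using ΔH = Σ nΔHc°(reactants) − Σ nΔHc°(products):
= [1·(-1937.0) + 1·(-285.8) + 2·(-1299.5)] − [3·(-393.5) + 1·(-2877.4)]
= -763.9 kJ/mol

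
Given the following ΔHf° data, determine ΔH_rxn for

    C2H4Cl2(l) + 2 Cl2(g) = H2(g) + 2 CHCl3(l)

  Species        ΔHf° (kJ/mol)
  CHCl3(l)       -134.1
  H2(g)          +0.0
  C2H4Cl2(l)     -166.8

ΔH_rxn = -101.4 kJ/mol

Products: 1·(+0.0) + 2·(-134.1) = -268.2
Reactants: 1·(-166.8) + 2·(+0.0) = -166.8
ΔH_rxn = (-268.2) − (-166.8) = -101.4 kJ/mol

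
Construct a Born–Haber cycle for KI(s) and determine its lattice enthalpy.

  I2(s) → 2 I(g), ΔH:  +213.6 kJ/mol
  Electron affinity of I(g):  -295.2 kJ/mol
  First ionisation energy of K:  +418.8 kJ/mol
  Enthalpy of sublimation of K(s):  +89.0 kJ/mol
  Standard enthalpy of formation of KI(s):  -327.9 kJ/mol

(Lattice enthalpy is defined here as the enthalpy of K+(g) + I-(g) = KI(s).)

ΔHf° = 1·ΔHsub + 1·(ΣIE) + 1/2·D(I2) + 1·EA + U
-327.9 = 1·(+89.0) + 1·(+418.8) + 1/2·(+213.6) + 1·(-295.2) + U
U = -327.9 − (+319.4) = -647.3 kJ/mol

U = -647.3 kJ/mol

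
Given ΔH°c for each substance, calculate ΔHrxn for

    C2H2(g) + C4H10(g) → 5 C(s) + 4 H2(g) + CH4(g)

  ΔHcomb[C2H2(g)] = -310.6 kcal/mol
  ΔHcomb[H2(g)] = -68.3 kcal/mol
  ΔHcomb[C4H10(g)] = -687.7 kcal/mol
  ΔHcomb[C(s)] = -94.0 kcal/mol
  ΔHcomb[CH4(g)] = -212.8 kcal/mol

Using ΔH = Σ nΔHc°(reactants) − Σ nΔHc°(products):
= [1·(-310.6) + 1·(-687.7)] − [5·(-94.0) + 4·(-68.3) + 1·(-212.8)]
= -42.3 kcal/mol

ΔHrxn = -42.3 kcal/mol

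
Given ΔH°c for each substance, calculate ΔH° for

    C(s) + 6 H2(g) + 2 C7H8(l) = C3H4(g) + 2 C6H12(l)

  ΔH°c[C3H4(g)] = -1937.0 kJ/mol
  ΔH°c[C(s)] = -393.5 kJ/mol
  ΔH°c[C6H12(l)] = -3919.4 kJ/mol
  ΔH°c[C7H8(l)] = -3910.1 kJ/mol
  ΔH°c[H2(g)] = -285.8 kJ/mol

ΔH° = -152.7 kJ/mol

Using ΔH = Σ nΔHc°(reactants) − Σ nΔHc°(products):
= [1·(-393.5) + 6·(-285.8) + 2·(-3910.1)] − [1·(-1937.0) + 2·(-3919.4)]
= -152.7 kJ/mol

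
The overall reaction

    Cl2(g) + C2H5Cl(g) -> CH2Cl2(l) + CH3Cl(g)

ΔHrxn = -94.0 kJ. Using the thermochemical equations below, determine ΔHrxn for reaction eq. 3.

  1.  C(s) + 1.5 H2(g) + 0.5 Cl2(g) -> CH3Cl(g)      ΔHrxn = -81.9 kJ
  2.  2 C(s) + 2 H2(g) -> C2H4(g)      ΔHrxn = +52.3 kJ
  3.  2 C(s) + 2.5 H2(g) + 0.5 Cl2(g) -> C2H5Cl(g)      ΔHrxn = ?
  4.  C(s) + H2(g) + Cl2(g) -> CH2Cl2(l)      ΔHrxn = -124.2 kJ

ΔHrxn = -112.1 kJ

eq. 1 as written: -81.9 kJ
eq. 2: not needed.
eq. 3 reversed: contributes −x
eq. 4 as written: -124.2 kJ
-94.0 = (-81.9) + (-124.2) − x
x = (-94.0 − (-206.1)) / (-1) = -112.1 kJ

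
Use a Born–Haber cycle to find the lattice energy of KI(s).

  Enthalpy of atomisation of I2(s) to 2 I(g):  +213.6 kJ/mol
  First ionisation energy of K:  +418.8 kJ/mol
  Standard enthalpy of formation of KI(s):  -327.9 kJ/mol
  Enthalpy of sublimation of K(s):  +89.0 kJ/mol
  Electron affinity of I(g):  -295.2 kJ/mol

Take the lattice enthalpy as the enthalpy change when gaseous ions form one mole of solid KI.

U = -647.3 kJ/mol

ΔHf° = 1·ΔHsub + 1·(ΣIE) + 1/2·D(I2) + 1·EA + U
-327.9 = 1·(+89.0) + 1·(+418.8) + 1/2·(+213.6) + 1·(-295.2) + U
U = -327.9 − (+319.4) = -647.3 kJ/mol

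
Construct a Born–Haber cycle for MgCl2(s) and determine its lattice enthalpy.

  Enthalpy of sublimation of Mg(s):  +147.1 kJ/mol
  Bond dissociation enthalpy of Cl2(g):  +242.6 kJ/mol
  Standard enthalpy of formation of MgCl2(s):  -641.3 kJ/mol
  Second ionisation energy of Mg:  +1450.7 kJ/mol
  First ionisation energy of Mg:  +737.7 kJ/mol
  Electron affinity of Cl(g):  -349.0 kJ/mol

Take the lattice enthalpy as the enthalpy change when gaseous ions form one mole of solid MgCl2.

ΔHf° = 1·ΔHsub + 1·(ΣIE) + 1·D(Cl2) + 2·EA + U
-641.3 = 1·(+147.1) + 1·(+2188.4) + 1·(+242.6) + 2·(-349.0) + U
U = -641.3 − (+1880.1) = -2521.4 kJ/mol

U = -2521.4 kJ/mol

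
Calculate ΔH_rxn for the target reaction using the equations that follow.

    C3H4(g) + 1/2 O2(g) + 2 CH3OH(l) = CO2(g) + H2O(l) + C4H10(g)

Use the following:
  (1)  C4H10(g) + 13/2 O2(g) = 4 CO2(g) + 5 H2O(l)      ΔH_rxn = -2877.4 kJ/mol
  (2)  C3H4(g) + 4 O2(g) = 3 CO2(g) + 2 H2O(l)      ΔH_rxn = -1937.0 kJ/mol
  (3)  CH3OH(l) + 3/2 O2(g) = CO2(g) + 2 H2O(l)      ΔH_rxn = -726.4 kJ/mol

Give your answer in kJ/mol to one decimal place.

ΔH_rxn = -512.4 kJ/mol

(1) reversed: +2877.4 kJ/mol
(2) as written: -1937.0 kJ/mol
(3) × 2: (2)·(-726.4) = -1452.8 kJ/mol
Summing the manipulated equations, ΔH_rxn = (-1)·(-2877.4) + (1)·(-1937.0) + (2)·(-726.4) = -512.4 kJ/mol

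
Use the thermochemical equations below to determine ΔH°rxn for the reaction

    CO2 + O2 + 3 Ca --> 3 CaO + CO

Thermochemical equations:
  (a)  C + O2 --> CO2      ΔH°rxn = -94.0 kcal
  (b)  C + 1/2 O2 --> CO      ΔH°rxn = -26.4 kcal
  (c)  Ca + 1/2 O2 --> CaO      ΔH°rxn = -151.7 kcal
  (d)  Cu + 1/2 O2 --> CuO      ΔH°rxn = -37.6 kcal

(a) reversed: +94.0 kcal
(b) as written: -26.4 kcal
(c) × 3: (3)·(-151.7) = -455.1 kcal
(d): not needed.
By Hess's law, ΔH°rxn = (+94.0) + (-26.4) + (-455.1) = -387.5 kcal

ΔH°rxn = -387.5 kcal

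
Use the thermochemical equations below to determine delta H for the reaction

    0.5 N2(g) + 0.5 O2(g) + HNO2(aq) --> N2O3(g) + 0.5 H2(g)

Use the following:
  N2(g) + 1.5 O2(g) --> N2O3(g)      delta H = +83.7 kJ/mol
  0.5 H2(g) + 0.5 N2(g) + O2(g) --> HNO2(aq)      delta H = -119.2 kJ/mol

equation 1 as written: +83.7 kJ/mol
equation 2 reversed: +119.2 kJ/mol
Combining the equations, delta H = (1)·(+83.7) + (-1)·(-119.2) = 202.9 kJ/mol

delta H = 202.9 kJ/mol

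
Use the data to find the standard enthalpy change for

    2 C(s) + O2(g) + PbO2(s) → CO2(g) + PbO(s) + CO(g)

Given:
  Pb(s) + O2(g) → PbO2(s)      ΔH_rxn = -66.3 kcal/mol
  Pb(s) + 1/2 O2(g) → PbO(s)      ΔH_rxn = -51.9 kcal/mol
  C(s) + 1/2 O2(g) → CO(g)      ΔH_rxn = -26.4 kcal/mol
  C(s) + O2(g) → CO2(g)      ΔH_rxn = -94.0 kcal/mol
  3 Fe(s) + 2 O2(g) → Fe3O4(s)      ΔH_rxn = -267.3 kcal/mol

ΔH_rxn = -106.0 kcal/mol

equation 1 reversed (PbO2(s) must end up as a reactant): +66.3 kcal/mol
equation 2 as written (PbO(s) already on the product side): -51.9 kcal/mol
equation 3 as written (CO(g) already on the product side): -26.4 kcal/mol
equation 4 as written (CO2(g) already on the product side): -94.0 kcal/mol
equation 5: not needed (Fe(s) appears nowhere else).
By Hess's law, ΔH_rxn = (+66.3) + (-51.9) + (-26.4) + (-94.0) = -106.0 kcal/mol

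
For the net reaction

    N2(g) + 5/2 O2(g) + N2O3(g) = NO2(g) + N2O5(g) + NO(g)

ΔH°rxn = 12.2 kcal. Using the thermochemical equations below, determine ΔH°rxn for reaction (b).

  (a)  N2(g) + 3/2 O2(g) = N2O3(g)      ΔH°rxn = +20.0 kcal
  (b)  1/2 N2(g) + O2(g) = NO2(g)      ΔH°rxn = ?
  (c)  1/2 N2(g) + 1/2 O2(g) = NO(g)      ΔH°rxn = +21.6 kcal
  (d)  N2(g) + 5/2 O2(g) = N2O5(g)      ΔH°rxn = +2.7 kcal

(a) reversed (N2O3(g) must end up as a reactant): -20.0 kcal
(b) as written (NO2(g) already on the product side): contributes x
(c) as written (NO(g) already on the product side): +21.6 kcal
(d) as written (N2O5(g) already on the product side): +2.7 kcal
+12.2 = (-20.0) + (+21.6) + (+2.7) + x
x = (+12.2 − (+4.3)) / (1) = 7.9 kcal

ΔH°rxn = 7.9 kcal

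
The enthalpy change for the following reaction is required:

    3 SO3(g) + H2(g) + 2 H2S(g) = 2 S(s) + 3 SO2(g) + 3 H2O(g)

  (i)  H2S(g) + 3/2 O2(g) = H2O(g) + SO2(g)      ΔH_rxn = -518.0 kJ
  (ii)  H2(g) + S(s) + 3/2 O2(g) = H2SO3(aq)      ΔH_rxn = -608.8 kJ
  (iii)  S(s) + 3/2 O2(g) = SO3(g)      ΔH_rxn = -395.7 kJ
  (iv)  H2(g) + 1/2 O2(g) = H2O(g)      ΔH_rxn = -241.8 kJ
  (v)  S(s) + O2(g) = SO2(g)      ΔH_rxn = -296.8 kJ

(i) × 2: (2)·(-518.0) = -1036.0 kJ
(ii): not needed.
(iii) reversed and × 3: (-3)·(-395.7) = +1187.1 kJ
(iv) as written: -241.8 kJ
(v) as written: -296.8 kJ
By Hess's law, ΔH_rxn = (2)·(-518.0) + (-3)·(-395.7) + (1)·(-241.8) + (1)·(-296.8) = -387.5 kJ

ΔH_rxn = -387.5 kJ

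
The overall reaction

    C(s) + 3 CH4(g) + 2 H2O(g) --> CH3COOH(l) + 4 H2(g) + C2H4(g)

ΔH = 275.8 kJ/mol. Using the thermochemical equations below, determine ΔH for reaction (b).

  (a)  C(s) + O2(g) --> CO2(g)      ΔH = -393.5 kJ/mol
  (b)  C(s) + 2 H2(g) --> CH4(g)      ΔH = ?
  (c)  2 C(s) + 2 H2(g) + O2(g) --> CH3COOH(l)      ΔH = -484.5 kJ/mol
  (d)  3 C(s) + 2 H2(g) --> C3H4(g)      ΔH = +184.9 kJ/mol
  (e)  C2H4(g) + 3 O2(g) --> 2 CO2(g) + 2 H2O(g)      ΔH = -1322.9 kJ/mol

(a) × 2: (2)·(-393.5) = -787.0 kJ/mol
(b) reversed and × 3 (reverse to put CH4(g) on the reactant side; ×3 to match 3 CH4(g) in the target): contributes −3·x
(c) as written (CH3COOH(l) already on the product side): -484.5 kJ/mol
(d): not needed (C3H4(g) appears nowhere else).
(e) reversed (reverse to put C2H4(g) on the product side): +1322.9 kJ/mol
+275.8 = (-787.0) + (-484.5) + (+1322.9) − 3·x
x = (+275.8 − (+51.4)) / (-3) = -74.8 kJ/mol

ΔH = -74.8 kJ/mol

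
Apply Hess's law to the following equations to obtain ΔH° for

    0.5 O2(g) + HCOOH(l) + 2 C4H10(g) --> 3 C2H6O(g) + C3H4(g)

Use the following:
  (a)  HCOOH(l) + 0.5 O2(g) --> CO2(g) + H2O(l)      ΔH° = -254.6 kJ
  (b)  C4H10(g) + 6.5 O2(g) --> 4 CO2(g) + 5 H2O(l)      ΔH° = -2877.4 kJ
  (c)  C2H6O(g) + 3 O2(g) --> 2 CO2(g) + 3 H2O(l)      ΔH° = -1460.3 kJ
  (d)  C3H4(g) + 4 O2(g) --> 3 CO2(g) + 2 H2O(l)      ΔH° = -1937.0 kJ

ΔH° = 308.5 kJ

(a) as written: -254.6 kJ
(b) × 2: (2)·(-2877.4) = -5754.8 kJ
(c) reversed and × 3: (-3)·(-1460.3) = +4380.9 kJ
(d) reversed: +1937.0 kJ
Since enthalpy is a state function, ΔH° = (-254.6) + (-5754.8) + (+4380.9) + (+1937.0) = 308.5 kJ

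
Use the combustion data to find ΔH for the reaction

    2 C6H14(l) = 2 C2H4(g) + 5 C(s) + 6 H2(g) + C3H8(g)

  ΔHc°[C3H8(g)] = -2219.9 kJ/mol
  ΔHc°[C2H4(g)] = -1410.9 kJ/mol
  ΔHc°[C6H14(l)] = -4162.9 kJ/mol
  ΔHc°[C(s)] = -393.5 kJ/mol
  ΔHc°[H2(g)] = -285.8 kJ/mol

ΔH = 398.2 kJ/mol

Using ΔH = Σ nΔHc°(reactants) − Σ nΔHc°(products):
= [2·(-4162.9)] − [2·(-1410.9) + 5·(-393.5) + 6·(-285.8) + 1·(-2219.9)]
= 398.2 kJ/mol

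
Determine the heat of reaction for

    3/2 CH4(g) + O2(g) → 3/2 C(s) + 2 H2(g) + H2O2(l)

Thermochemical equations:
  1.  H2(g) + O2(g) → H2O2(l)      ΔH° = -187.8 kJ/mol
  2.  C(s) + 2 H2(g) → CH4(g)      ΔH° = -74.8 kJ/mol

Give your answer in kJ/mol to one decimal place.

ΔH° = -75.6 kJ/mol

eq. 1 as written (H2O2(l) already on the product side): -187.8 kJ/mol
eq. 2 reversed and × 3/2 (CH4(g) must end up as a reactant; scale by 3/2 for the 3/2 CH4(g)): (-3/2)·(-74.8) = +112.2 kJ/mol
By Hess's law, ΔH° = (-187.8) + (+112.2) = -75.6 kJ/mol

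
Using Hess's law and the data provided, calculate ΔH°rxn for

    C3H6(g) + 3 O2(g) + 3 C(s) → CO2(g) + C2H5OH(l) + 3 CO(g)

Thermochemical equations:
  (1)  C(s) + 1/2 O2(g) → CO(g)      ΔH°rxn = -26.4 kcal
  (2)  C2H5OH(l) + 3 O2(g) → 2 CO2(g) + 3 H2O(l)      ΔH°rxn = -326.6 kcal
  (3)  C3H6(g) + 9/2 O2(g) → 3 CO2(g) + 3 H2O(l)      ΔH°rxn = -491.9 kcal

(1) × 3 (×3 to match 3 CO(g) in the target): (3)·(-26.4) = -79.2 kcal
(2) reversed (reverse to put C2H5OH(l) on the product side): +326.6 kcal
(3) as written (C3H6(g) already on the reactant side): -491.9 kcal
Since enthalpy is a state function, ΔH°rxn = (-79.2) + (+326.6) + (-491.9) = -244.5 kcal

ΔH°rxn = -244.5 kcal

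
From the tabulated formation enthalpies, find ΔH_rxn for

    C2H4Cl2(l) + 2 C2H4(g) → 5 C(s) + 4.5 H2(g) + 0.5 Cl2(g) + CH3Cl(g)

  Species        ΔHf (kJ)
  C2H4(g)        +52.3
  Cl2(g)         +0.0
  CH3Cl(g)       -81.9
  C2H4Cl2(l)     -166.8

Products: 5·(+0.0) + 9/2·(+0.0) + 1/2·(+0.0) + 1·(-81.9) = -81.9
Reactants: 1·(-166.8) + 2·(+52.3) = -62.2
ΔH_rxn = (-81.9) − (-62.2) = -19.7 kJ

ΔH_rxn = -19.7 kJ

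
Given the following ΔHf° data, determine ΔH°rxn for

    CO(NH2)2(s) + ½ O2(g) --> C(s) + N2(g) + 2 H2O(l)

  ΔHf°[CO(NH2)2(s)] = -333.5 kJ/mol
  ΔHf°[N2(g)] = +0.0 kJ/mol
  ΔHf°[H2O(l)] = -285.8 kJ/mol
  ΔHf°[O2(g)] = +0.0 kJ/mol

Products: 1·(+0.0) + 1·(+0.0) + 2·(-285.8) = -571.6
Reactants: 1·(-333.5) + 1/2·(+0.0) = -333.5
ΔH°rxn = (-571.6) − (-333.5) = -238.1 kJ/mol

ΔH°rxn = -238.1 kJ/mol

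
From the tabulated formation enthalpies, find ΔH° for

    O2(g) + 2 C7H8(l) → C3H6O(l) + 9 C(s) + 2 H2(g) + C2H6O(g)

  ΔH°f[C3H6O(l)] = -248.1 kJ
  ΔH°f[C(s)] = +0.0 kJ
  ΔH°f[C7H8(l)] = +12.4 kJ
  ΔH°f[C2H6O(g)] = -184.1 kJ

Products: 1·(-248.1) + 9·(+0.0) + 2·(+0.0) + 1·(-184.1) = -432.2
Reactants: 1·(+0.0) + 2·(+12.4) = +24.8
ΔH° = (-432.2) − (+24.8) = -457.0 kJ

ΔH° = -457.0 kJ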